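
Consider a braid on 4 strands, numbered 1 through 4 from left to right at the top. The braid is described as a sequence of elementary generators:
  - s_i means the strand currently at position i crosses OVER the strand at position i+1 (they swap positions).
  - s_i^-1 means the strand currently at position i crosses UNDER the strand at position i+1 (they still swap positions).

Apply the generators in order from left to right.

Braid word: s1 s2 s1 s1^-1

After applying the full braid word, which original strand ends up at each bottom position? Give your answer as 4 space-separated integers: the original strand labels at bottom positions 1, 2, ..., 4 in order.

Gen 1 (s1): strand 1 crosses over strand 2. Perm now: [2 1 3 4]
Gen 2 (s2): strand 1 crosses over strand 3. Perm now: [2 3 1 4]
Gen 3 (s1): strand 2 crosses over strand 3. Perm now: [3 2 1 4]
Gen 4 (s1^-1): strand 3 crosses under strand 2. Perm now: [2 3 1 4]

Answer: 2 3 1 4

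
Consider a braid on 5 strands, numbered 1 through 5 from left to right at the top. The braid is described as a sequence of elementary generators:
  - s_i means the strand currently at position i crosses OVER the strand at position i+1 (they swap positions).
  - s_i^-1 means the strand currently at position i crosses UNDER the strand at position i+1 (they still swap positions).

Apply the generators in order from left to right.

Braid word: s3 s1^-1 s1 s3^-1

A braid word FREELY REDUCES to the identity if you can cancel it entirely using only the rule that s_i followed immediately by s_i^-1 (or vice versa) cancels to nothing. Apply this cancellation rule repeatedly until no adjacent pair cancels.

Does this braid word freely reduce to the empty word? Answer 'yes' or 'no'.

Answer: yes

Derivation:
Gen 1 (s3): push. Stack: [s3]
Gen 2 (s1^-1): push. Stack: [s3 s1^-1]
Gen 3 (s1): cancels prior s1^-1. Stack: [s3]
Gen 4 (s3^-1): cancels prior s3. Stack: []
Reduced word: (empty)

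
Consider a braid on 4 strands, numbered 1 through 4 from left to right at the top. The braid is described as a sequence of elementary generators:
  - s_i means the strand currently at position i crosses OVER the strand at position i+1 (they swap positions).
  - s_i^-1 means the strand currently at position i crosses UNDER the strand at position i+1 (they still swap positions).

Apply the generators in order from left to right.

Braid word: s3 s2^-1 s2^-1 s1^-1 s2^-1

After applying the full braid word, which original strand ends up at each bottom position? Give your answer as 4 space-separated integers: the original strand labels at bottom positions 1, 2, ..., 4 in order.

Gen 1 (s3): strand 3 crosses over strand 4. Perm now: [1 2 4 3]
Gen 2 (s2^-1): strand 2 crosses under strand 4. Perm now: [1 4 2 3]
Gen 3 (s2^-1): strand 4 crosses under strand 2. Perm now: [1 2 4 3]
Gen 4 (s1^-1): strand 1 crosses under strand 2. Perm now: [2 1 4 3]
Gen 5 (s2^-1): strand 1 crosses under strand 4. Perm now: [2 4 1 3]

Answer: 2 4 1 3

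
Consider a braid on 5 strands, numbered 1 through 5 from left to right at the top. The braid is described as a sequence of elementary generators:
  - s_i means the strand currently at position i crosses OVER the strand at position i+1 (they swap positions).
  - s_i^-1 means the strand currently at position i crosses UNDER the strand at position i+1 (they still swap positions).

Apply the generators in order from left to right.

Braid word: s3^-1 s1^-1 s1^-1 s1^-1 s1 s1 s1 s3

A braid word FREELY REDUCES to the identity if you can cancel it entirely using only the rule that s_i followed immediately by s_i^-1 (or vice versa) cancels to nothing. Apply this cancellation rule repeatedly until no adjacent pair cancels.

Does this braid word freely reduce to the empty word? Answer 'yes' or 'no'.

Gen 1 (s3^-1): push. Stack: [s3^-1]
Gen 2 (s1^-1): push. Stack: [s3^-1 s1^-1]
Gen 3 (s1^-1): push. Stack: [s3^-1 s1^-1 s1^-1]
Gen 4 (s1^-1): push. Stack: [s3^-1 s1^-1 s1^-1 s1^-1]
Gen 5 (s1): cancels prior s1^-1. Stack: [s3^-1 s1^-1 s1^-1]
Gen 6 (s1): cancels prior s1^-1. Stack: [s3^-1 s1^-1]
Gen 7 (s1): cancels prior s1^-1. Stack: [s3^-1]
Gen 8 (s3): cancels prior s3^-1. Stack: []
Reduced word: (empty)

Answer: yes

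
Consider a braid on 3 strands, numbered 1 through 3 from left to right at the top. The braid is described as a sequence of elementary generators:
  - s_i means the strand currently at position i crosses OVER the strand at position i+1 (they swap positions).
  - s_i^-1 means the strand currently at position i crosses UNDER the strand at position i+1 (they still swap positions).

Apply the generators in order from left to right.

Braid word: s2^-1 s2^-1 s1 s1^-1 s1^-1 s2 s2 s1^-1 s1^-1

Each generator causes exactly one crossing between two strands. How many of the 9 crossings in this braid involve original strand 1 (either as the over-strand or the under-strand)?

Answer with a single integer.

Gen 1: crossing 2x3. Involves strand 1? no. Count so far: 0
Gen 2: crossing 3x2. Involves strand 1? no. Count so far: 0
Gen 3: crossing 1x2. Involves strand 1? yes. Count so far: 1
Gen 4: crossing 2x1. Involves strand 1? yes. Count so far: 2
Gen 5: crossing 1x2. Involves strand 1? yes. Count so far: 3
Gen 6: crossing 1x3. Involves strand 1? yes. Count so far: 4
Gen 7: crossing 3x1. Involves strand 1? yes. Count so far: 5
Gen 8: crossing 2x1. Involves strand 1? yes. Count so far: 6
Gen 9: crossing 1x2. Involves strand 1? yes. Count so far: 7

Answer: 7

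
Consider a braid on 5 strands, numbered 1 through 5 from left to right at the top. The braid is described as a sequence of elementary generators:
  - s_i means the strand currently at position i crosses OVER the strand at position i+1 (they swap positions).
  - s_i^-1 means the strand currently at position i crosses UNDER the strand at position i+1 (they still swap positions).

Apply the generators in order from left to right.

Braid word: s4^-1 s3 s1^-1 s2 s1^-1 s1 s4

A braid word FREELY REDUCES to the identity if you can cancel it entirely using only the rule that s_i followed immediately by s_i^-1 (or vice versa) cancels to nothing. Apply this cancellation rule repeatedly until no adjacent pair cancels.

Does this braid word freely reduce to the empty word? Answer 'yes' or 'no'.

Answer: no

Derivation:
Gen 1 (s4^-1): push. Stack: [s4^-1]
Gen 2 (s3): push. Stack: [s4^-1 s3]
Gen 3 (s1^-1): push. Stack: [s4^-1 s3 s1^-1]
Gen 4 (s2): push. Stack: [s4^-1 s3 s1^-1 s2]
Gen 5 (s1^-1): push. Stack: [s4^-1 s3 s1^-1 s2 s1^-1]
Gen 6 (s1): cancels prior s1^-1. Stack: [s4^-1 s3 s1^-1 s2]
Gen 7 (s4): push. Stack: [s4^-1 s3 s1^-1 s2 s4]
Reduced word: s4^-1 s3 s1^-1 s2 s4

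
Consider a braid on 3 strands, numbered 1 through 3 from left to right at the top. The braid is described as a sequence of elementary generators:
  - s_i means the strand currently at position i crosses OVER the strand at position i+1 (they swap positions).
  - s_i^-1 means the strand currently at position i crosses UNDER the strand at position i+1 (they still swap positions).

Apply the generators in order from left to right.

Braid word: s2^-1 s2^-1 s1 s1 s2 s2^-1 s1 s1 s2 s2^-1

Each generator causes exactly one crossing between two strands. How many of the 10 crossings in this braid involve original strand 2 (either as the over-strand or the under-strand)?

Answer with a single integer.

Gen 1: crossing 2x3. Involves strand 2? yes. Count so far: 1
Gen 2: crossing 3x2. Involves strand 2? yes. Count so far: 2
Gen 3: crossing 1x2. Involves strand 2? yes. Count so far: 3
Gen 4: crossing 2x1. Involves strand 2? yes. Count so far: 4
Gen 5: crossing 2x3. Involves strand 2? yes. Count so far: 5
Gen 6: crossing 3x2. Involves strand 2? yes. Count so far: 6
Gen 7: crossing 1x2. Involves strand 2? yes. Count so far: 7
Gen 8: crossing 2x1. Involves strand 2? yes. Count so far: 8
Gen 9: crossing 2x3. Involves strand 2? yes. Count so far: 9
Gen 10: crossing 3x2. Involves strand 2? yes. Count so far: 10

Answer: 10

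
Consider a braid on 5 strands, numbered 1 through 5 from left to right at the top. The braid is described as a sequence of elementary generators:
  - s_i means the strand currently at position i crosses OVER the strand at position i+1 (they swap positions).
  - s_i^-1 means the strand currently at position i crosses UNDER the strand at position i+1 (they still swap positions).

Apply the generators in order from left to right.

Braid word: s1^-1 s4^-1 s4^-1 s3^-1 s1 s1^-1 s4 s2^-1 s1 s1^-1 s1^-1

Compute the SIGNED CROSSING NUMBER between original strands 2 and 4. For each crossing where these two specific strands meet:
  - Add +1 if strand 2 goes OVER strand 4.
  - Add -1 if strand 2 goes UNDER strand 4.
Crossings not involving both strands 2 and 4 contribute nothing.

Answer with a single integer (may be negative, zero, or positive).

Gen 1: crossing 1x2. Both 2&4? no. Sum: 0
Gen 2: crossing 4x5. Both 2&4? no. Sum: 0
Gen 3: crossing 5x4. Both 2&4? no. Sum: 0
Gen 4: crossing 3x4. Both 2&4? no. Sum: 0
Gen 5: crossing 2x1. Both 2&4? no. Sum: 0
Gen 6: crossing 1x2. Both 2&4? no. Sum: 0
Gen 7: crossing 3x5. Both 2&4? no. Sum: 0
Gen 8: crossing 1x4. Both 2&4? no. Sum: 0
Gen 9: 2 over 4. Both 2&4? yes. Contrib: +1. Sum: 1
Gen 10: 4 under 2. Both 2&4? yes. Contrib: +1. Sum: 2
Gen 11: 2 under 4. Both 2&4? yes. Contrib: -1. Sum: 1

Answer: 1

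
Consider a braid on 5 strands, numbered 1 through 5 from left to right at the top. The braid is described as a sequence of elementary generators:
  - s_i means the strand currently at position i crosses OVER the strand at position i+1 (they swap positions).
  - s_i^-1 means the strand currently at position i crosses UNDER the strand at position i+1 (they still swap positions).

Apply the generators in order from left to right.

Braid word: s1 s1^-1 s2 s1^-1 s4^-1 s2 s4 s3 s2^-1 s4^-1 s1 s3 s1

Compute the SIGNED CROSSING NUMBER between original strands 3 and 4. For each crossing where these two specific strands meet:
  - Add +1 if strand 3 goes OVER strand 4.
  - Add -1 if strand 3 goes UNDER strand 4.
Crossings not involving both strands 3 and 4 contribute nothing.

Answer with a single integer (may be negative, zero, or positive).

Answer: 0

Derivation:
Gen 1: crossing 1x2. Both 3&4? no. Sum: 0
Gen 2: crossing 2x1. Both 3&4? no. Sum: 0
Gen 3: crossing 2x3. Both 3&4? no. Sum: 0
Gen 4: crossing 1x3. Both 3&4? no. Sum: 0
Gen 5: crossing 4x5. Both 3&4? no. Sum: 0
Gen 6: crossing 1x2. Both 3&4? no. Sum: 0
Gen 7: crossing 5x4. Both 3&4? no. Sum: 0
Gen 8: crossing 1x4. Both 3&4? no. Sum: 0
Gen 9: crossing 2x4. Both 3&4? no. Sum: 0
Gen 10: crossing 1x5. Both 3&4? no. Sum: 0
Gen 11: 3 over 4. Both 3&4? yes. Contrib: +1. Sum: 1
Gen 12: crossing 2x5. Both 3&4? no. Sum: 1
Gen 13: 4 over 3. Both 3&4? yes. Contrib: -1. Sum: 0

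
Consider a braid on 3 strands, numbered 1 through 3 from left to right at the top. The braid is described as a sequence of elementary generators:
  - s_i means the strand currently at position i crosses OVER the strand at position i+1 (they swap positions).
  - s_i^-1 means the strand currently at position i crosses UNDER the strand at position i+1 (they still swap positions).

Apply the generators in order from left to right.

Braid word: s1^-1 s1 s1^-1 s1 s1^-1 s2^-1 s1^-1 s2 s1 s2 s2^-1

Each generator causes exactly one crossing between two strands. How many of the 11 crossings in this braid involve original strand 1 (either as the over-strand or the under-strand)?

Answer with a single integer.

Answer: 8

Derivation:
Gen 1: crossing 1x2. Involves strand 1? yes. Count so far: 1
Gen 2: crossing 2x1. Involves strand 1? yes. Count so far: 2
Gen 3: crossing 1x2. Involves strand 1? yes. Count so far: 3
Gen 4: crossing 2x1. Involves strand 1? yes. Count so far: 4
Gen 5: crossing 1x2. Involves strand 1? yes. Count so far: 5
Gen 6: crossing 1x3. Involves strand 1? yes. Count so far: 6
Gen 7: crossing 2x3. Involves strand 1? no. Count so far: 6
Gen 8: crossing 2x1. Involves strand 1? yes. Count so far: 7
Gen 9: crossing 3x1. Involves strand 1? yes. Count so far: 8
Gen 10: crossing 3x2. Involves strand 1? no. Count so far: 8
Gen 11: crossing 2x3. Involves strand 1? no. Count so far: 8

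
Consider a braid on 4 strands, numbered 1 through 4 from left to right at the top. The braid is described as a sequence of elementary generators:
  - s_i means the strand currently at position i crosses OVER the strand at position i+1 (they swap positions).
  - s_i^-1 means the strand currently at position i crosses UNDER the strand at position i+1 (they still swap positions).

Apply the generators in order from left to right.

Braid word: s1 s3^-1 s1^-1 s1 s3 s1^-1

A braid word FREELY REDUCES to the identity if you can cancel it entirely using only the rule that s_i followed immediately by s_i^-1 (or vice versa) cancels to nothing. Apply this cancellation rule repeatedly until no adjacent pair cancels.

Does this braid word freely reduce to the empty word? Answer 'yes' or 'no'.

Answer: yes

Derivation:
Gen 1 (s1): push. Stack: [s1]
Gen 2 (s3^-1): push. Stack: [s1 s3^-1]
Gen 3 (s1^-1): push. Stack: [s1 s3^-1 s1^-1]
Gen 4 (s1): cancels prior s1^-1. Stack: [s1 s3^-1]
Gen 5 (s3): cancels prior s3^-1. Stack: [s1]
Gen 6 (s1^-1): cancels prior s1. Stack: []
Reduced word: (empty)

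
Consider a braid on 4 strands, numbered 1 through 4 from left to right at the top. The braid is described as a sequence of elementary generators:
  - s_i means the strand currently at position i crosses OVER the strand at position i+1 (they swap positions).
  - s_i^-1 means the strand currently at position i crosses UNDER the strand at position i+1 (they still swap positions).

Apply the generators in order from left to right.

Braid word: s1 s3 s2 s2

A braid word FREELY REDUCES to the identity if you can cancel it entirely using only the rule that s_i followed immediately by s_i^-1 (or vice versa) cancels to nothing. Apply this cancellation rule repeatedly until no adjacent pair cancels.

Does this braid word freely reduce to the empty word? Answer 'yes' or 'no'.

Gen 1 (s1): push. Stack: [s1]
Gen 2 (s3): push. Stack: [s1 s3]
Gen 3 (s2): push. Stack: [s1 s3 s2]
Gen 4 (s2): push. Stack: [s1 s3 s2 s2]
Reduced word: s1 s3 s2 s2

Answer: no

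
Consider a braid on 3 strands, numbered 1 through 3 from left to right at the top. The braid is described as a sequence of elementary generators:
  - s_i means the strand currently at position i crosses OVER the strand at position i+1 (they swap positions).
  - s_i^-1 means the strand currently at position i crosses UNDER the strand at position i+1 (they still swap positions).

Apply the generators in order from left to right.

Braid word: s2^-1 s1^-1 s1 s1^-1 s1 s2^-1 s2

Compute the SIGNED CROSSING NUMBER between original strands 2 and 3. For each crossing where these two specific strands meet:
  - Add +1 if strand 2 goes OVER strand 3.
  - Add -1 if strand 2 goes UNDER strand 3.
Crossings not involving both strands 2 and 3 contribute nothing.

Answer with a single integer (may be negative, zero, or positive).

Gen 1: 2 under 3. Both 2&3? yes. Contrib: -1. Sum: -1
Gen 2: crossing 1x3. Both 2&3? no. Sum: -1
Gen 3: crossing 3x1. Both 2&3? no. Sum: -1
Gen 4: crossing 1x3. Both 2&3? no. Sum: -1
Gen 5: crossing 3x1. Both 2&3? no. Sum: -1
Gen 6: 3 under 2. Both 2&3? yes. Contrib: +1. Sum: 0
Gen 7: 2 over 3. Both 2&3? yes. Contrib: +1. Sum: 1

Answer: 1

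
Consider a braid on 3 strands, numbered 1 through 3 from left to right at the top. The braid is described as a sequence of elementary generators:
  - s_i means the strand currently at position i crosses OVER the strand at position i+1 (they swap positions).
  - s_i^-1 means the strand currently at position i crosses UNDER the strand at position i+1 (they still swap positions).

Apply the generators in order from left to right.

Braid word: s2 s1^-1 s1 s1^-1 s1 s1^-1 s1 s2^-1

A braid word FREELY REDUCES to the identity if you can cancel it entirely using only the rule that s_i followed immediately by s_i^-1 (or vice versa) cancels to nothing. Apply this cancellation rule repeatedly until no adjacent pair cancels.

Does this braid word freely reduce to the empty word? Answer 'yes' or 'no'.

Gen 1 (s2): push. Stack: [s2]
Gen 2 (s1^-1): push. Stack: [s2 s1^-1]
Gen 3 (s1): cancels prior s1^-1. Stack: [s2]
Gen 4 (s1^-1): push. Stack: [s2 s1^-1]
Gen 5 (s1): cancels prior s1^-1. Stack: [s2]
Gen 6 (s1^-1): push. Stack: [s2 s1^-1]
Gen 7 (s1): cancels prior s1^-1. Stack: [s2]
Gen 8 (s2^-1): cancels prior s2. Stack: []
Reduced word: (empty)

Answer: yes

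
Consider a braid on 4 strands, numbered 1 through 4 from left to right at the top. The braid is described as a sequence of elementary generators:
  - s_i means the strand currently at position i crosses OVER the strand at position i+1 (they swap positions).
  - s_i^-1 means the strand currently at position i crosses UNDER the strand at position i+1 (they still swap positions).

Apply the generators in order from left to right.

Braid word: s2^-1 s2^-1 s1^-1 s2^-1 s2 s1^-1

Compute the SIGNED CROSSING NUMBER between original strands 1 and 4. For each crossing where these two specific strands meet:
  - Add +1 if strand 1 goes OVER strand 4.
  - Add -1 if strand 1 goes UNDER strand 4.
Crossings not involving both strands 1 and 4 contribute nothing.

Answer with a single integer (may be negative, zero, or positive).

Gen 1: crossing 2x3. Both 1&4? no. Sum: 0
Gen 2: crossing 3x2. Both 1&4? no. Sum: 0
Gen 3: crossing 1x2. Both 1&4? no. Sum: 0
Gen 4: crossing 1x3. Both 1&4? no. Sum: 0
Gen 5: crossing 3x1. Both 1&4? no. Sum: 0
Gen 6: crossing 2x1. Both 1&4? no. Sum: 0

Answer: 0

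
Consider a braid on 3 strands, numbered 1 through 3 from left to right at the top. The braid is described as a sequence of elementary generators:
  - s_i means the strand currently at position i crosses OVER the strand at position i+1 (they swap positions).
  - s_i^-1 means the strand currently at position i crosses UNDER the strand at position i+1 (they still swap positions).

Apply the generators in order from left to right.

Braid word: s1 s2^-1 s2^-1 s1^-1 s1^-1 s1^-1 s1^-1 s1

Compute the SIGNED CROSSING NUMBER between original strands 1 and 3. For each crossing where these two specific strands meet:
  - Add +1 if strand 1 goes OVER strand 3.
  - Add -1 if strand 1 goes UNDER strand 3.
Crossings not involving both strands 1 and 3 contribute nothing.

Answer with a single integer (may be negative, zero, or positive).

Gen 1: crossing 1x2. Both 1&3? no. Sum: 0
Gen 2: 1 under 3. Both 1&3? yes. Contrib: -1. Sum: -1
Gen 3: 3 under 1. Both 1&3? yes. Contrib: +1. Sum: 0
Gen 4: crossing 2x1. Both 1&3? no. Sum: 0
Gen 5: crossing 1x2. Both 1&3? no. Sum: 0
Gen 6: crossing 2x1. Both 1&3? no. Sum: 0
Gen 7: crossing 1x2. Both 1&3? no. Sum: 0
Gen 8: crossing 2x1. Both 1&3? no. Sum: 0

Answer: 0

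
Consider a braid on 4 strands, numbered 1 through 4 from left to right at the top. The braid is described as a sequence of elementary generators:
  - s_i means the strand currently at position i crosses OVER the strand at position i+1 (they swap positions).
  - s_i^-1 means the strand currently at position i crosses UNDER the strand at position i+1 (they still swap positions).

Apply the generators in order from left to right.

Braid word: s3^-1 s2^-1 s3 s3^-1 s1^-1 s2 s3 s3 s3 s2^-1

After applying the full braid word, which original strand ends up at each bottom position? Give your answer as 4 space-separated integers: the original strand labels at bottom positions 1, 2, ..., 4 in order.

Answer: 4 3 2 1

Derivation:
Gen 1 (s3^-1): strand 3 crosses under strand 4. Perm now: [1 2 4 3]
Gen 2 (s2^-1): strand 2 crosses under strand 4. Perm now: [1 4 2 3]
Gen 3 (s3): strand 2 crosses over strand 3. Perm now: [1 4 3 2]
Gen 4 (s3^-1): strand 3 crosses under strand 2. Perm now: [1 4 2 3]
Gen 5 (s1^-1): strand 1 crosses under strand 4. Perm now: [4 1 2 3]
Gen 6 (s2): strand 1 crosses over strand 2. Perm now: [4 2 1 3]
Gen 7 (s3): strand 1 crosses over strand 3. Perm now: [4 2 3 1]
Gen 8 (s3): strand 3 crosses over strand 1. Perm now: [4 2 1 3]
Gen 9 (s3): strand 1 crosses over strand 3. Perm now: [4 2 3 1]
Gen 10 (s2^-1): strand 2 crosses under strand 3. Perm now: [4 3 2 1]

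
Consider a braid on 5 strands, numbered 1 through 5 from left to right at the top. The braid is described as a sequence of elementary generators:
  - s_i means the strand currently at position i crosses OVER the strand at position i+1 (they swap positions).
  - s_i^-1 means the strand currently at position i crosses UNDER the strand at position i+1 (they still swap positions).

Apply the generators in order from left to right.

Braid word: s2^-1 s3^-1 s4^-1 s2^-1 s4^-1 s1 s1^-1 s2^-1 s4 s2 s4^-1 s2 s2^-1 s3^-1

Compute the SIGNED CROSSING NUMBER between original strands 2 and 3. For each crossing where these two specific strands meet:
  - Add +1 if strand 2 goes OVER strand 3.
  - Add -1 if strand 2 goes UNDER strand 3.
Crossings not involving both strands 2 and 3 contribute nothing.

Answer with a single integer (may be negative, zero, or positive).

Answer: 0

Derivation:
Gen 1: 2 under 3. Both 2&3? yes. Contrib: -1. Sum: -1
Gen 2: crossing 2x4. Both 2&3? no. Sum: -1
Gen 3: crossing 2x5. Both 2&3? no. Sum: -1
Gen 4: crossing 3x4. Both 2&3? no. Sum: -1
Gen 5: crossing 5x2. Both 2&3? no. Sum: -1
Gen 6: crossing 1x4. Both 2&3? no. Sum: -1
Gen 7: crossing 4x1. Both 2&3? no. Sum: -1
Gen 8: crossing 4x3. Both 2&3? no. Sum: -1
Gen 9: crossing 2x5. Both 2&3? no. Sum: -1
Gen 10: crossing 3x4. Both 2&3? no. Sum: -1
Gen 11: crossing 5x2. Both 2&3? no. Sum: -1
Gen 12: crossing 4x3. Both 2&3? no. Sum: -1
Gen 13: crossing 3x4. Both 2&3? no. Sum: -1
Gen 14: 3 under 2. Both 2&3? yes. Contrib: +1. Sum: 0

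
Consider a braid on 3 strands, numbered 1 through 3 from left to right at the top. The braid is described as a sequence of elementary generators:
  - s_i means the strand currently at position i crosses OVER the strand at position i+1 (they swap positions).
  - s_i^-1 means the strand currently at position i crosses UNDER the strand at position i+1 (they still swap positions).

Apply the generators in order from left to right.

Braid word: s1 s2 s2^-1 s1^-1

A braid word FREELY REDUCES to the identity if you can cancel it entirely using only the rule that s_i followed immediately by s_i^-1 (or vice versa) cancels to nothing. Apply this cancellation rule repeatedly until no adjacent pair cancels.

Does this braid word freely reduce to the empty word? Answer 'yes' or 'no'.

Answer: yes

Derivation:
Gen 1 (s1): push. Stack: [s1]
Gen 2 (s2): push. Stack: [s1 s2]
Gen 3 (s2^-1): cancels prior s2. Stack: [s1]
Gen 4 (s1^-1): cancels prior s1. Stack: []
Reduced word: (empty)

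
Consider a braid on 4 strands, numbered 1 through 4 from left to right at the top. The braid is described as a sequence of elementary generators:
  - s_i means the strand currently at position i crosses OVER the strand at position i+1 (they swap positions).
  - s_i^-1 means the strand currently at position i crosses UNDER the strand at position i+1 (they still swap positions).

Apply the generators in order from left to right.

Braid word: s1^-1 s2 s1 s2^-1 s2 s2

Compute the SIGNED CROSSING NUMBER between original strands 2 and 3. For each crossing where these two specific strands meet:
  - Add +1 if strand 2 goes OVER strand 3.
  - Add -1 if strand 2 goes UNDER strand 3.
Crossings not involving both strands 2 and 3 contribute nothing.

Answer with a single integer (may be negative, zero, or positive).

Gen 1: crossing 1x2. Both 2&3? no. Sum: 0
Gen 2: crossing 1x3. Both 2&3? no. Sum: 0
Gen 3: 2 over 3. Both 2&3? yes. Contrib: +1. Sum: 1
Gen 4: crossing 2x1. Both 2&3? no. Sum: 1
Gen 5: crossing 1x2. Both 2&3? no. Sum: 1
Gen 6: crossing 2x1. Both 2&3? no. Sum: 1

Answer: 1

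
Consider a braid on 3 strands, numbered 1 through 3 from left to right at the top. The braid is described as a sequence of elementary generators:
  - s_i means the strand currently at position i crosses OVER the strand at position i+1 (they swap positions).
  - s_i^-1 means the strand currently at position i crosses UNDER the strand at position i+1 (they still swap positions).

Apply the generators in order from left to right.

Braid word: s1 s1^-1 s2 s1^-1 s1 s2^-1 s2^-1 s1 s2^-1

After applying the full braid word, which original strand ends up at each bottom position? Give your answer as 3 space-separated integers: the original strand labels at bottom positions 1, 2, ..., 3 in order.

Gen 1 (s1): strand 1 crosses over strand 2. Perm now: [2 1 3]
Gen 2 (s1^-1): strand 2 crosses under strand 1. Perm now: [1 2 3]
Gen 3 (s2): strand 2 crosses over strand 3. Perm now: [1 3 2]
Gen 4 (s1^-1): strand 1 crosses under strand 3. Perm now: [3 1 2]
Gen 5 (s1): strand 3 crosses over strand 1. Perm now: [1 3 2]
Gen 6 (s2^-1): strand 3 crosses under strand 2. Perm now: [1 2 3]
Gen 7 (s2^-1): strand 2 crosses under strand 3. Perm now: [1 3 2]
Gen 8 (s1): strand 1 crosses over strand 3. Perm now: [3 1 2]
Gen 9 (s2^-1): strand 1 crosses under strand 2. Perm now: [3 2 1]

Answer: 3 2 1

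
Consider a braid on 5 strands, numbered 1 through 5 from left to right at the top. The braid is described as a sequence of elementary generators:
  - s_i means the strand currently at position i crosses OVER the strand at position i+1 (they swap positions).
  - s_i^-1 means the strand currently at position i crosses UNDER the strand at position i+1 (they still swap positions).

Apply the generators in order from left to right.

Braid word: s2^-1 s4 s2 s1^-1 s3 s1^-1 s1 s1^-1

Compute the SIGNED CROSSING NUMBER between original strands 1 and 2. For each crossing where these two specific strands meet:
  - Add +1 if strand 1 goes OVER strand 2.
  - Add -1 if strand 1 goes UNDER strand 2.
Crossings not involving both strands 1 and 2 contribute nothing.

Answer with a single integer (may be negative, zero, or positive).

Answer: 2

Derivation:
Gen 1: crossing 2x3. Both 1&2? no. Sum: 0
Gen 2: crossing 4x5. Both 1&2? no. Sum: 0
Gen 3: crossing 3x2. Both 1&2? no. Sum: 0
Gen 4: 1 under 2. Both 1&2? yes. Contrib: -1. Sum: -1
Gen 5: crossing 3x5. Both 1&2? no. Sum: -1
Gen 6: 2 under 1. Both 1&2? yes. Contrib: +1. Sum: 0
Gen 7: 1 over 2. Both 1&2? yes. Contrib: +1. Sum: 1
Gen 8: 2 under 1. Both 1&2? yes. Contrib: +1. Sum: 2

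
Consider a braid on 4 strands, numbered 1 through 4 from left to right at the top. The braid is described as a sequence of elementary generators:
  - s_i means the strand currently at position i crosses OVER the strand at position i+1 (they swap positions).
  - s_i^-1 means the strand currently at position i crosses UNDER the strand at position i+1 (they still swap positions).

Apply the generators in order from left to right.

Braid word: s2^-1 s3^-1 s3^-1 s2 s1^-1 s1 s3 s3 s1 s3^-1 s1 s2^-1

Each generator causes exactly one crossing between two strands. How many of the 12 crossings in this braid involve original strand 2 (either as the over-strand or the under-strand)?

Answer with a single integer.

Gen 1: crossing 2x3. Involves strand 2? yes. Count so far: 1
Gen 2: crossing 2x4. Involves strand 2? yes. Count so far: 2
Gen 3: crossing 4x2. Involves strand 2? yes. Count so far: 3
Gen 4: crossing 3x2. Involves strand 2? yes. Count so far: 4
Gen 5: crossing 1x2. Involves strand 2? yes. Count so far: 5
Gen 6: crossing 2x1. Involves strand 2? yes. Count so far: 6
Gen 7: crossing 3x4. Involves strand 2? no. Count so far: 6
Gen 8: crossing 4x3. Involves strand 2? no. Count so far: 6
Gen 9: crossing 1x2. Involves strand 2? yes. Count so far: 7
Gen 10: crossing 3x4. Involves strand 2? no. Count so far: 7
Gen 11: crossing 2x1. Involves strand 2? yes. Count so far: 8
Gen 12: crossing 2x4. Involves strand 2? yes. Count so far: 9

Answer: 9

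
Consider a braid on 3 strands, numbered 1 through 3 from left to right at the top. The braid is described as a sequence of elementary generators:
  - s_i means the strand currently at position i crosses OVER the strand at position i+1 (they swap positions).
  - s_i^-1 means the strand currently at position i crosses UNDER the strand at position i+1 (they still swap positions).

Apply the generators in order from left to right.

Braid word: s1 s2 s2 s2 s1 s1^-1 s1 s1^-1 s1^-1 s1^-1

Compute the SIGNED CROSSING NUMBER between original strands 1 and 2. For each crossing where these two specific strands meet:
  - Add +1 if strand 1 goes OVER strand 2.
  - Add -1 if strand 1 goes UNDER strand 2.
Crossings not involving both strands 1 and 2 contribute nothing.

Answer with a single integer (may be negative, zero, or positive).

Answer: 1

Derivation:
Gen 1: 1 over 2. Both 1&2? yes. Contrib: +1. Sum: 1
Gen 2: crossing 1x3. Both 1&2? no. Sum: 1
Gen 3: crossing 3x1. Both 1&2? no. Sum: 1
Gen 4: crossing 1x3. Both 1&2? no. Sum: 1
Gen 5: crossing 2x3. Both 1&2? no. Sum: 1
Gen 6: crossing 3x2. Both 1&2? no. Sum: 1
Gen 7: crossing 2x3. Both 1&2? no. Sum: 1
Gen 8: crossing 3x2. Both 1&2? no. Sum: 1
Gen 9: crossing 2x3. Both 1&2? no. Sum: 1
Gen 10: crossing 3x2. Both 1&2? no. Sum: 1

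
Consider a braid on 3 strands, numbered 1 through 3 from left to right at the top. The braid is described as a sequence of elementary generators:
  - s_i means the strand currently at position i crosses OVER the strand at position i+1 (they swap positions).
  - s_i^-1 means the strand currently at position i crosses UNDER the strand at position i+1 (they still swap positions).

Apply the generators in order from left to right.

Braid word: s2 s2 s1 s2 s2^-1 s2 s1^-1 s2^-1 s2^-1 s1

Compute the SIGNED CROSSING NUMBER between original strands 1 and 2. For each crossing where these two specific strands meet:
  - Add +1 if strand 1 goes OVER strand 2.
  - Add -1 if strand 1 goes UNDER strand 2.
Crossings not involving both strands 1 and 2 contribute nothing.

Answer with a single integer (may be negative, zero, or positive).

Answer: 1

Derivation:
Gen 1: crossing 2x3. Both 1&2? no. Sum: 0
Gen 2: crossing 3x2. Both 1&2? no. Sum: 0
Gen 3: 1 over 2. Both 1&2? yes. Contrib: +1. Sum: 1
Gen 4: crossing 1x3. Both 1&2? no. Sum: 1
Gen 5: crossing 3x1. Both 1&2? no. Sum: 1
Gen 6: crossing 1x3. Both 1&2? no. Sum: 1
Gen 7: crossing 2x3. Both 1&2? no. Sum: 1
Gen 8: 2 under 1. Both 1&2? yes. Contrib: +1. Sum: 2
Gen 9: 1 under 2. Both 1&2? yes. Contrib: -1. Sum: 1
Gen 10: crossing 3x2. Both 1&2? no. Sum: 1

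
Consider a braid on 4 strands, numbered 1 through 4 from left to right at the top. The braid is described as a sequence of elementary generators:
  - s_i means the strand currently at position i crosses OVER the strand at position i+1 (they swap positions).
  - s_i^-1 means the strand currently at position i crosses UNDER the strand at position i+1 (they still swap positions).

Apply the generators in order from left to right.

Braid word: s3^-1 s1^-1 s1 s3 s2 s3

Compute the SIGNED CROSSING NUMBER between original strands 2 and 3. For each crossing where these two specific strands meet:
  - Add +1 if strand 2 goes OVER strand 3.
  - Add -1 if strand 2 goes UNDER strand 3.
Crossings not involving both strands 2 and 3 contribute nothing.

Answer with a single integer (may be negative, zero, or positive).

Answer: 1

Derivation:
Gen 1: crossing 3x4. Both 2&3? no. Sum: 0
Gen 2: crossing 1x2. Both 2&3? no. Sum: 0
Gen 3: crossing 2x1. Both 2&3? no. Sum: 0
Gen 4: crossing 4x3. Both 2&3? no. Sum: 0
Gen 5: 2 over 3. Both 2&3? yes. Contrib: +1. Sum: 1
Gen 6: crossing 2x4. Both 2&3? no. Sum: 1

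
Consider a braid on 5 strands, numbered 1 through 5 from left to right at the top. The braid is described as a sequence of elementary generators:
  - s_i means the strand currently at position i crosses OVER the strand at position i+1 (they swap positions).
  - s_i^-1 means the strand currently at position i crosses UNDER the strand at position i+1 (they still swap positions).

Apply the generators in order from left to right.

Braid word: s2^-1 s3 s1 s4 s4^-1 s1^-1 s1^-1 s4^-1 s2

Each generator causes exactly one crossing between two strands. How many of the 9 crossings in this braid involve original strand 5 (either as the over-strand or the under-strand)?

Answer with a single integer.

Gen 1: crossing 2x3. Involves strand 5? no. Count so far: 0
Gen 2: crossing 2x4. Involves strand 5? no. Count so far: 0
Gen 3: crossing 1x3. Involves strand 5? no. Count so far: 0
Gen 4: crossing 2x5. Involves strand 5? yes. Count so far: 1
Gen 5: crossing 5x2. Involves strand 5? yes. Count so far: 2
Gen 6: crossing 3x1. Involves strand 5? no. Count so far: 2
Gen 7: crossing 1x3. Involves strand 5? no. Count so far: 2
Gen 8: crossing 2x5. Involves strand 5? yes. Count so far: 3
Gen 9: crossing 1x4. Involves strand 5? no. Count so far: 3

Answer: 3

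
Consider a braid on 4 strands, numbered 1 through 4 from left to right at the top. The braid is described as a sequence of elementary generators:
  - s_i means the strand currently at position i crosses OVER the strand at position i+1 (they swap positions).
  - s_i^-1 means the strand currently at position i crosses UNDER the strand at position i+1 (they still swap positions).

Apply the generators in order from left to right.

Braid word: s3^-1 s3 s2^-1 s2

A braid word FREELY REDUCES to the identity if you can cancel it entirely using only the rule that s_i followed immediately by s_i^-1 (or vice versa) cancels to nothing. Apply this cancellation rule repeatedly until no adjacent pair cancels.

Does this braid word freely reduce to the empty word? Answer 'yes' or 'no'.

Gen 1 (s3^-1): push. Stack: [s3^-1]
Gen 2 (s3): cancels prior s3^-1. Stack: []
Gen 3 (s2^-1): push. Stack: [s2^-1]
Gen 4 (s2): cancels prior s2^-1. Stack: []
Reduced word: (empty)

Answer: yes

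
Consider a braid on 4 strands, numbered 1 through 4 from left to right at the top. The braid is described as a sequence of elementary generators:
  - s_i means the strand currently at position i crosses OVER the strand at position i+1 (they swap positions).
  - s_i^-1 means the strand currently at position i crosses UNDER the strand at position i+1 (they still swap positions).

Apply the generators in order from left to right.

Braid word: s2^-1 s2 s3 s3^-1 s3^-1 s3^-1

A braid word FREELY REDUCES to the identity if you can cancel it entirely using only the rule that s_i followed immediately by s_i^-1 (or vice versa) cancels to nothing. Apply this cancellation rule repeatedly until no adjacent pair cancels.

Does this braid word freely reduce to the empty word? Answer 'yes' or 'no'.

Gen 1 (s2^-1): push. Stack: [s2^-1]
Gen 2 (s2): cancels prior s2^-1. Stack: []
Gen 3 (s3): push. Stack: [s3]
Gen 4 (s3^-1): cancels prior s3. Stack: []
Gen 5 (s3^-1): push. Stack: [s3^-1]
Gen 6 (s3^-1): push. Stack: [s3^-1 s3^-1]
Reduced word: s3^-1 s3^-1

Answer: no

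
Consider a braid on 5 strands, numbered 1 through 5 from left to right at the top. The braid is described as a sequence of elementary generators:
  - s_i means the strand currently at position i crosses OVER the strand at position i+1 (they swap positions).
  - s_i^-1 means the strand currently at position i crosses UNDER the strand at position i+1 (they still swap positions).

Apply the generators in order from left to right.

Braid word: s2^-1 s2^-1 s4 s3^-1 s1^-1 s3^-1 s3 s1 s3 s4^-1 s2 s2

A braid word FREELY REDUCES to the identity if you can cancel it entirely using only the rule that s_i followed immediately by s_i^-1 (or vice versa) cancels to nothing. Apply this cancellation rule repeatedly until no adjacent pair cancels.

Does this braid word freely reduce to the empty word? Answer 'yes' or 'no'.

Gen 1 (s2^-1): push. Stack: [s2^-1]
Gen 2 (s2^-1): push. Stack: [s2^-1 s2^-1]
Gen 3 (s4): push. Stack: [s2^-1 s2^-1 s4]
Gen 4 (s3^-1): push. Stack: [s2^-1 s2^-1 s4 s3^-1]
Gen 5 (s1^-1): push. Stack: [s2^-1 s2^-1 s4 s3^-1 s1^-1]
Gen 6 (s3^-1): push. Stack: [s2^-1 s2^-1 s4 s3^-1 s1^-1 s3^-1]
Gen 7 (s3): cancels prior s3^-1. Stack: [s2^-1 s2^-1 s4 s3^-1 s1^-1]
Gen 8 (s1): cancels prior s1^-1. Stack: [s2^-1 s2^-1 s4 s3^-1]
Gen 9 (s3): cancels prior s3^-1. Stack: [s2^-1 s2^-1 s4]
Gen 10 (s4^-1): cancels prior s4. Stack: [s2^-1 s2^-1]
Gen 11 (s2): cancels prior s2^-1. Stack: [s2^-1]
Gen 12 (s2): cancels prior s2^-1. Stack: []
Reduced word: (empty)

Answer: yes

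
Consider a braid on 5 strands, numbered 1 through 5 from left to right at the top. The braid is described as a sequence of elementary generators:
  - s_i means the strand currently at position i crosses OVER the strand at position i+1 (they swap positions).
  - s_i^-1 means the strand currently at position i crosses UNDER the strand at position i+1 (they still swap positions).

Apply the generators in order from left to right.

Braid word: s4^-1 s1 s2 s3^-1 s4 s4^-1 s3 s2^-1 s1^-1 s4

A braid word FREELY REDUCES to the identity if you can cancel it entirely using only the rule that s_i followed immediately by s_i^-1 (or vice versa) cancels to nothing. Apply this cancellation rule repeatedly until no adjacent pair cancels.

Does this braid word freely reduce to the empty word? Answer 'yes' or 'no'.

Answer: yes

Derivation:
Gen 1 (s4^-1): push. Stack: [s4^-1]
Gen 2 (s1): push. Stack: [s4^-1 s1]
Gen 3 (s2): push. Stack: [s4^-1 s1 s2]
Gen 4 (s3^-1): push. Stack: [s4^-1 s1 s2 s3^-1]
Gen 5 (s4): push. Stack: [s4^-1 s1 s2 s3^-1 s4]
Gen 6 (s4^-1): cancels prior s4. Stack: [s4^-1 s1 s2 s3^-1]
Gen 7 (s3): cancels prior s3^-1. Stack: [s4^-1 s1 s2]
Gen 8 (s2^-1): cancels prior s2. Stack: [s4^-1 s1]
Gen 9 (s1^-1): cancels prior s1. Stack: [s4^-1]
Gen 10 (s4): cancels prior s4^-1. Stack: []
Reduced word: (empty)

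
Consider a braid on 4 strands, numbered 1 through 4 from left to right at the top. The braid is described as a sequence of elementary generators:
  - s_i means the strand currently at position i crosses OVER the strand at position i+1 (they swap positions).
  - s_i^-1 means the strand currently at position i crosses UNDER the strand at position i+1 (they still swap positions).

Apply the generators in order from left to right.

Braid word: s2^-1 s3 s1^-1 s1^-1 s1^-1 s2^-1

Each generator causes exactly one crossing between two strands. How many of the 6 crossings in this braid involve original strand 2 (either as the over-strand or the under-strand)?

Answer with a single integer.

Gen 1: crossing 2x3. Involves strand 2? yes. Count so far: 1
Gen 2: crossing 2x4. Involves strand 2? yes. Count so far: 2
Gen 3: crossing 1x3. Involves strand 2? no. Count so far: 2
Gen 4: crossing 3x1. Involves strand 2? no. Count so far: 2
Gen 5: crossing 1x3. Involves strand 2? no. Count so far: 2
Gen 6: crossing 1x4. Involves strand 2? no. Count so far: 2

Answer: 2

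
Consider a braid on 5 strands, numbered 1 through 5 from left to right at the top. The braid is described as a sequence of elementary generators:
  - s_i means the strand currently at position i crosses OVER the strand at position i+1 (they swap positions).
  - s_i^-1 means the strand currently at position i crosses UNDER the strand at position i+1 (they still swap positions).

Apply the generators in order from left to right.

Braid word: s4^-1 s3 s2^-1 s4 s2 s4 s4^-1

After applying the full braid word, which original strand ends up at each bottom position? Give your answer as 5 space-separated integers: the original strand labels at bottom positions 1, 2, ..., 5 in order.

Gen 1 (s4^-1): strand 4 crosses under strand 5. Perm now: [1 2 3 5 4]
Gen 2 (s3): strand 3 crosses over strand 5. Perm now: [1 2 5 3 4]
Gen 3 (s2^-1): strand 2 crosses under strand 5. Perm now: [1 5 2 3 4]
Gen 4 (s4): strand 3 crosses over strand 4. Perm now: [1 5 2 4 3]
Gen 5 (s2): strand 5 crosses over strand 2. Perm now: [1 2 5 4 3]
Gen 6 (s4): strand 4 crosses over strand 3. Perm now: [1 2 5 3 4]
Gen 7 (s4^-1): strand 3 crosses under strand 4. Perm now: [1 2 5 4 3]

Answer: 1 2 5 4 3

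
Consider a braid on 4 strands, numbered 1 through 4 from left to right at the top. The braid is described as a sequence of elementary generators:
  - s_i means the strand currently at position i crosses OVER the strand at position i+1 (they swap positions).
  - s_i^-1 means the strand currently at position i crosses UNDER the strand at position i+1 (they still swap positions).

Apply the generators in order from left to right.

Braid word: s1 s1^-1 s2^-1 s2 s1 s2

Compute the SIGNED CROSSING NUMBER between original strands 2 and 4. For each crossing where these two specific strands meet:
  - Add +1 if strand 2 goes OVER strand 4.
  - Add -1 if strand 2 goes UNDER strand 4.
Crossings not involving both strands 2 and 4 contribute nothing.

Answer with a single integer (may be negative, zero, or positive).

Answer: 0

Derivation:
Gen 1: crossing 1x2. Both 2&4? no. Sum: 0
Gen 2: crossing 2x1. Both 2&4? no. Sum: 0
Gen 3: crossing 2x3. Both 2&4? no. Sum: 0
Gen 4: crossing 3x2. Both 2&4? no. Sum: 0
Gen 5: crossing 1x2. Both 2&4? no. Sum: 0
Gen 6: crossing 1x3. Both 2&4? no. Sum: 0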